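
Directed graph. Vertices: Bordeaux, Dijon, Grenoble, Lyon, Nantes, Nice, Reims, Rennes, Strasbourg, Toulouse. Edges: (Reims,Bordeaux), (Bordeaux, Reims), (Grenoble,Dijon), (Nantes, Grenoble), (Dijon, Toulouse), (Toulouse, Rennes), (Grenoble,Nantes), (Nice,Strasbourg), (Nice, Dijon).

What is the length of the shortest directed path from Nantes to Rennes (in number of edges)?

4

Distance 0: Nantes.
Distance 1: Grenoble.
Distance 2: Dijon.
Distance 3: Toulouse.
Distance 4: Rennes — contains Rennes.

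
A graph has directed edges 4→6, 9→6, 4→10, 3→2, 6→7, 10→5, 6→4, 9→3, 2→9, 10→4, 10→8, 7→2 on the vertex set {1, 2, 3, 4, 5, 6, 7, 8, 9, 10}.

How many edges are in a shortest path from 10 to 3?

Distance 0: 10.
Distance 1: 4, 5, 8.
Distance 2: 6.
Distance 3: 7.
Distance 4: 2.
Distance 5: 9.
Distance 6: 3 — contains 3.

6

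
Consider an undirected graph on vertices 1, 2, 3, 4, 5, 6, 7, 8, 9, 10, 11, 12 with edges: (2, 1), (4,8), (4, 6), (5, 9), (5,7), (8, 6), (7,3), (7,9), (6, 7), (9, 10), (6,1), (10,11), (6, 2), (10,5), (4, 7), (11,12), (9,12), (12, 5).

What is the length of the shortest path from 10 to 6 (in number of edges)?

Distance 0: 10.
Distance 1: 5, 9, 11.
Distance 2: 7, 12.
Distance 3: 3, 4, 6 — contains 6.

3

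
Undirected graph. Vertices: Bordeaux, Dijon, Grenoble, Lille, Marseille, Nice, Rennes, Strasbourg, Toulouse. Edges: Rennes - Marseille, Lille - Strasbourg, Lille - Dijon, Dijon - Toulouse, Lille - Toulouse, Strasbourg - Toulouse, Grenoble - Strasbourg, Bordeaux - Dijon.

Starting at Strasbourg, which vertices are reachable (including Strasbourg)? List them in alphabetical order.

Start at Strasbourg.
Its neighbours: Grenoble, Lille, Toulouse.
Then their neighbours: Dijon.
Then next layer: Bordeaux.
Nothing further is reachable.

Bordeaux, Dijon, Grenoble, Lille, Strasbourg, Toulouse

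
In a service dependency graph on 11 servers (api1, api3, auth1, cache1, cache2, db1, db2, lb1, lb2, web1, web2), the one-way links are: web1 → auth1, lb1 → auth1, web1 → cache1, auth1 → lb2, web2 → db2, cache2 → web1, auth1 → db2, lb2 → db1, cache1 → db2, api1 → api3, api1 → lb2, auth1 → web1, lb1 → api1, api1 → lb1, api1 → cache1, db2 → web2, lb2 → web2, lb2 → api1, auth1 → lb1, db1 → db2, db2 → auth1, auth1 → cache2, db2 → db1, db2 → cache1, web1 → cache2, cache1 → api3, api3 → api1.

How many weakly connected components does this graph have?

1

From api1: component {api1, api3, auth1, cache1, cache2, db1, db2, lb1, lb2, web1, web2}.
That's 1 component.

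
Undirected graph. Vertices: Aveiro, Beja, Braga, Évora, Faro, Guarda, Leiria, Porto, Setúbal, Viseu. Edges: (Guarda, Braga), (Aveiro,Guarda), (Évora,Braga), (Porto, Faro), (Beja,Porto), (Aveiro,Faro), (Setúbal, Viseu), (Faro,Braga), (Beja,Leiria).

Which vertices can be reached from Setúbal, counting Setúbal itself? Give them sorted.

Setúbal, Viseu

Start at Setúbal.
Its neighbours: Viseu.
Nothing further is reachable.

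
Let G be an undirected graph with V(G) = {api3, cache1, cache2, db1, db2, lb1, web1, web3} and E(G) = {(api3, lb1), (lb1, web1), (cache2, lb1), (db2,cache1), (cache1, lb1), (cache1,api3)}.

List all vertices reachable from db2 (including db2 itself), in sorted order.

api3, cache1, cache2, db2, lb1, web1

Start at db2.
Its neighbours: cache1.
Then their neighbours: api3, lb1.
Then next layer: cache2, web1.
Nothing further is reachable.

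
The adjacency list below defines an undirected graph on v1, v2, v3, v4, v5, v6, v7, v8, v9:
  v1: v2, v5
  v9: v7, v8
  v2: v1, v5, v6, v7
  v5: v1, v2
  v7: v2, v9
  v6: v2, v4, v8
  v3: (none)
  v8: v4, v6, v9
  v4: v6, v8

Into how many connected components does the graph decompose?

From v1: component {v1, v2, v4, v5, v6, v7, v8, v9}.
From v3: component {v3}.
That's 2 components.

2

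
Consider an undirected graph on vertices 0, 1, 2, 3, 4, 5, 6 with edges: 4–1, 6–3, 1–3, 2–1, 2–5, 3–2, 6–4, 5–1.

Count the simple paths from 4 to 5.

7

4–1–2–5
4–1–3–2–5
4–1–5
4–6–3–1–2–5
4–6–3–1–5
4–6–3–2–1–5
4–6–3–2–5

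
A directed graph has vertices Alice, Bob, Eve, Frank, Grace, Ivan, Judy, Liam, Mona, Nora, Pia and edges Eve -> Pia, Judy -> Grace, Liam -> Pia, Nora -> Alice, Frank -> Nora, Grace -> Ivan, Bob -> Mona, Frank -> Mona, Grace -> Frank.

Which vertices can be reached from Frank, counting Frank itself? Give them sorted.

Start at Frank.
Its neighbours: Mona, Nora.
Then their neighbours: Alice.
Nothing further is reachable.

Alice, Frank, Mona, Nora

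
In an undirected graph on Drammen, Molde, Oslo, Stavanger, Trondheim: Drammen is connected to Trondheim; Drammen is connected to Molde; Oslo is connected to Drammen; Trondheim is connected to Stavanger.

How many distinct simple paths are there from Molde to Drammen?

Molde–Drammen

1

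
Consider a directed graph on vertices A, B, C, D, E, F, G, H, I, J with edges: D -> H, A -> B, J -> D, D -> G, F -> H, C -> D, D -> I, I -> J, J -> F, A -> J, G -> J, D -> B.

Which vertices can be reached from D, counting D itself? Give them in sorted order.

B, D, F, G, H, I, J

Start at D.
Its neighbours: B, G, H, I.
Then their neighbours: J.
Then next layer: F.
Nothing further is reachable.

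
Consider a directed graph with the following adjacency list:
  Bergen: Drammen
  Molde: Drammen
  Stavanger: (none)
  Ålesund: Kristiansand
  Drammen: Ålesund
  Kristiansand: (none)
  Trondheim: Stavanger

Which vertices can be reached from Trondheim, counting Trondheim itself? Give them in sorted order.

Stavanger, Trondheim

Start at Trondheim.
Its neighbours: Stavanger.
Nothing further is reachable.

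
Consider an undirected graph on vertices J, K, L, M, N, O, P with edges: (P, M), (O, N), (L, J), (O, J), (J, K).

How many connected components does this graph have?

2

From J: component {J, K, L, N, O}.
From M: component {M, P}.
That's 2 components.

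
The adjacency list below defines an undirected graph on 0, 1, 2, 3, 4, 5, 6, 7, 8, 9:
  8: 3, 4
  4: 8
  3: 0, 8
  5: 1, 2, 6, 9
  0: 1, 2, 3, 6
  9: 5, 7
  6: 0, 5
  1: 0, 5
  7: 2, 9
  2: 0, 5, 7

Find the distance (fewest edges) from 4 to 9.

6

Distance 0: 4.
Distance 1: 8.
Distance 2: 3.
Distance 3: 0.
Distance 4: 1, 2, 6.
Distance 5: 5, 7.
Distance 6: 9 — contains 9.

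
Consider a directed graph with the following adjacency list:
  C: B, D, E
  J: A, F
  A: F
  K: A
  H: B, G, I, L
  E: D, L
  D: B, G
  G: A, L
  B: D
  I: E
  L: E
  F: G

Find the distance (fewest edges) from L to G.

3

Distance 0: L.
Distance 1: E.
Distance 2: D.
Distance 3: B, G — contains G.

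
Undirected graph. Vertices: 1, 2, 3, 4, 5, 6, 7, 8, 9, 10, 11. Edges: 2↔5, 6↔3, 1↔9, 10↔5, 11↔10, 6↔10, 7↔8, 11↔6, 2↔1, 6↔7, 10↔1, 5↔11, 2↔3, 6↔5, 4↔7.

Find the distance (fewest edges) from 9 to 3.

Distance 0: 9.
Distance 1: 1.
Distance 2: 2, 10.
Distance 3: 3, 5, 6, 11 — contains 3.

3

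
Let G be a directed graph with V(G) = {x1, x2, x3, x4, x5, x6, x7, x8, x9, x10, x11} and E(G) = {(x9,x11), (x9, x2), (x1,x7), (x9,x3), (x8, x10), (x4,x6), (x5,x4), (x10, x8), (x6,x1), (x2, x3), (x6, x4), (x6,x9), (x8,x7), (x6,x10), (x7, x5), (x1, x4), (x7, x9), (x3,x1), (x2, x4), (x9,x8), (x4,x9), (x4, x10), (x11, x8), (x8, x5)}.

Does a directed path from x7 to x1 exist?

Explore from x7.
Distance 1: reach x5, x9.
Distance 2: reach x2, x3, x4, x8, x11.
Distance 3: reach x1, x6, x10.
Found x1.

Yes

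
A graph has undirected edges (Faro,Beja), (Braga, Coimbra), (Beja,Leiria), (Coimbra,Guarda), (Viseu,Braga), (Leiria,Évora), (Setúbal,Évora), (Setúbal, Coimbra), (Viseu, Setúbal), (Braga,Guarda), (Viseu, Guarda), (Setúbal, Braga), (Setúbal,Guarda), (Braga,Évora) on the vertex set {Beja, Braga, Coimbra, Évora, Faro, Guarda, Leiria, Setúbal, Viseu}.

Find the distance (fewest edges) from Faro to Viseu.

Distance 0: Faro.
Distance 1: Beja.
Distance 2: Leiria.
Distance 3: Évora.
Distance 4: Braga, Setúbal.
Distance 5: Coimbra, Guarda, Viseu — contains Viseu.

5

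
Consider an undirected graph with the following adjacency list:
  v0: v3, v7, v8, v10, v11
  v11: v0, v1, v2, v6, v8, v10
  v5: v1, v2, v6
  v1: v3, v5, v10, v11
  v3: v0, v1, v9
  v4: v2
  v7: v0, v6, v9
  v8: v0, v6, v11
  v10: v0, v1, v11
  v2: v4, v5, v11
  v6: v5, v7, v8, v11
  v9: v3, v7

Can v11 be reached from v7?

Explore from v7.
Distance 1: reach v0, v6, v9.
Distance 2: reach v3, v5, v8, v10, v11.
Found v11.

Yes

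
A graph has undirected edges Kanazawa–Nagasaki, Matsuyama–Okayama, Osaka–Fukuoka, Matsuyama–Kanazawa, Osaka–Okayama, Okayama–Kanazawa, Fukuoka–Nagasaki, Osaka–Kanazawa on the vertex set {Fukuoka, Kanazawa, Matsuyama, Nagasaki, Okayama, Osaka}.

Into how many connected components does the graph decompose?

From Fukuoka: component {Fukuoka, Kanazawa, Matsuyama, Nagasaki, Okayama, Osaka}.
That's 1 component.

1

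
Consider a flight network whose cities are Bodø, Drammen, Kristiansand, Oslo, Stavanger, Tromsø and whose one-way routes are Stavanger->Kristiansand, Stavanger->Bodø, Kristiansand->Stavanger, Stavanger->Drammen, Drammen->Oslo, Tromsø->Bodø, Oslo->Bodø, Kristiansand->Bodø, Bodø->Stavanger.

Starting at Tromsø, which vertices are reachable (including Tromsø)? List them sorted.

Start at Tromsø.
Its neighbours: Bodø.
Then their neighbours: Stavanger.
Then next layer: Drammen, Kristiansand.
Then next layer: Oslo.
Every vertex is now reached.

Bodø, Drammen, Kristiansand, Oslo, Stavanger, Tromsø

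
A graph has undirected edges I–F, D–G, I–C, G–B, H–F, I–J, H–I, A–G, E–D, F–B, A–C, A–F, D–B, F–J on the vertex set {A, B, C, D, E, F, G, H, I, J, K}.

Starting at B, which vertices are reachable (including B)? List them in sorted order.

Start at B.
Its neighbours: D, F, G.
Then their neighbours: A, E, H, I, J.
Then next layer: C.
Nothing further is reachable.

A, B, C, D, E, F, G, H, I, J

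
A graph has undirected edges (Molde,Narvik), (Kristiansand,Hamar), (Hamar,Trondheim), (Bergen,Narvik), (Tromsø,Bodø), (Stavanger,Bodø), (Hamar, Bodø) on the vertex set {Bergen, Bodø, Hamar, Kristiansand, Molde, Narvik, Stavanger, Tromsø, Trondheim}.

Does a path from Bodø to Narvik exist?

Explore from Bodø.
Distance 1: reach Hamar, Stavanger, Tromsø.
Distance 2: reach Kristiansand, Trondheim.
The search is exhausted without reaching Narvik; it lies in a different component.

No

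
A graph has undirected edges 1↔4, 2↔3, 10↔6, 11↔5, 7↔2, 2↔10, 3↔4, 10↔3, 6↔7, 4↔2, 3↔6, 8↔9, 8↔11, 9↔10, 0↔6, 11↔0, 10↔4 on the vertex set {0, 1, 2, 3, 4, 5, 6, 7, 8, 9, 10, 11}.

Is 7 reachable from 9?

Yes

Explore from 9.
Distance 1: reach 8, 10.
Distance 2: reach 2, 3, 4, 6, 11.
Distance 3: reach 0, 1, 5, 7.
Found 7.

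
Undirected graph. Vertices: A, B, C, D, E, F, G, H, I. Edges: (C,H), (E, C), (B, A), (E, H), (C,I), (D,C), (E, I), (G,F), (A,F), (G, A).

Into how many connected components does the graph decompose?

From A: component {A, B, F, G}.
From C: component {C, D, E, H, I}.
That's 2 components.

2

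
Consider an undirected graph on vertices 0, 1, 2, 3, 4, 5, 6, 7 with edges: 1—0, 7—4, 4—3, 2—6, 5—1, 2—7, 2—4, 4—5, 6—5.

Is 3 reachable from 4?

Yes

Explore from 4.
Distance 1: reach 2, 3, 5, 7.
Found 3.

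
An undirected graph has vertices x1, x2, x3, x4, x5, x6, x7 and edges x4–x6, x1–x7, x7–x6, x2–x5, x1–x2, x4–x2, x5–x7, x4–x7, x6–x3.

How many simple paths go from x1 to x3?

7

x1–x2–x4–x6–x3
x1–x2–x4–x7–x6–x3
x1–x2–x5–x7–x4–x6–x3
x1–x2–x5–x7–x6–x3
x1–x7–x4–x6–x3
x1–x7–x5–x2–x4–x6–x3
x1–x7–x6–x3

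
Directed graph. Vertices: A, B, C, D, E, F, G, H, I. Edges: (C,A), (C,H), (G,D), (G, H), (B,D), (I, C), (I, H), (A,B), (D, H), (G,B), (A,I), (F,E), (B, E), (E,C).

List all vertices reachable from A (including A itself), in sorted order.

Start at A.
Its neighbours: B, I.
Then their neighbours: C, D, E, H.
Nothing further is reachable.

A, B, C, D, E, H, I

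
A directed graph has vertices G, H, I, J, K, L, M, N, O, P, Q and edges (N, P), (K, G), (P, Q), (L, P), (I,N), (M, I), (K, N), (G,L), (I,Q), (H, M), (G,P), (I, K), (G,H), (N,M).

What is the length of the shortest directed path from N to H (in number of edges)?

5

Distance 0: N.
Distance 1: M, P.
Distance 2: I, Q.
Distance 3: K.
Distance 4: G.
Distance 5: H, L — contains H.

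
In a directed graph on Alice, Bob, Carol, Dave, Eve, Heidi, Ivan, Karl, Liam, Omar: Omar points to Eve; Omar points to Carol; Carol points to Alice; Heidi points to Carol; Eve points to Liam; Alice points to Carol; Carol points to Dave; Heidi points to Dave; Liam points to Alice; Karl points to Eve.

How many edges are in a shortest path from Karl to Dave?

Distance 0: Karl.
Distance 1: Eve.
Distance 2: Liam.
Distance 3: Alice.
Distance 4: Carol.
Distance 5: Dave — contains Dave.

5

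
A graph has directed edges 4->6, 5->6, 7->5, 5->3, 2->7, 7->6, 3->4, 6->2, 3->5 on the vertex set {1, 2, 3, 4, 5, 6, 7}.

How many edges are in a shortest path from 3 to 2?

3

Distance 0: 3.
Distance 1: 4, 5.
Distance 2: 6.
Distance 3: 2 — contains 2.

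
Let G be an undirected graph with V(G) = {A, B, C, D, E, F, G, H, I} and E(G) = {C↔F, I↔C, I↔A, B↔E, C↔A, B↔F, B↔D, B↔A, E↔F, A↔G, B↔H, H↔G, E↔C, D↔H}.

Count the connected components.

1

From A: component {A, B, C, D, E, F, G, H, I}.
That's 1 component.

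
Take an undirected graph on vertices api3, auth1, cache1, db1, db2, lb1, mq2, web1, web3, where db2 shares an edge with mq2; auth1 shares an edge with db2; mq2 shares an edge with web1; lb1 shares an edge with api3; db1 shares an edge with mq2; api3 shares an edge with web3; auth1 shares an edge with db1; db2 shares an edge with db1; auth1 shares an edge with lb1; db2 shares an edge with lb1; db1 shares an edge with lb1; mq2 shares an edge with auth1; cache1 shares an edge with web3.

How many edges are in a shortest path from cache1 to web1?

Distance 0: cache1.
Distance 1: web3.
Distance 2: api3.
Distance 3: lb1.
Distance 4: auth1, db1, db2.
Distance 5: mq2.
Distance 6: web1 — contains web1.

6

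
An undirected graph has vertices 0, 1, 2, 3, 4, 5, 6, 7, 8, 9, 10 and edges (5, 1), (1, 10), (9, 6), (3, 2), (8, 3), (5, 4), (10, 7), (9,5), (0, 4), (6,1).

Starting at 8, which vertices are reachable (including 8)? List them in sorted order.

Start at 8.
Its neighbours: 3.
Then their neighbours: 2.
Nothing further is reachable.

2, 3, 8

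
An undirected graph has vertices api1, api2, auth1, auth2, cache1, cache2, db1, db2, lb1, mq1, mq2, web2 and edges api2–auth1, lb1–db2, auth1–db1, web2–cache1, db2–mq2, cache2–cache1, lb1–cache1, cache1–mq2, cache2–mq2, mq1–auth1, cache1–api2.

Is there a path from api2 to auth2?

No

Explore from api2.
Distance 1: reach auth1, cache1.
Distance 2: reach cache2, db1, lb1, mq1, mq2, web2.
Distance 3: reach db2.
The search is exhausted without reaching auth2; it lies in a different component.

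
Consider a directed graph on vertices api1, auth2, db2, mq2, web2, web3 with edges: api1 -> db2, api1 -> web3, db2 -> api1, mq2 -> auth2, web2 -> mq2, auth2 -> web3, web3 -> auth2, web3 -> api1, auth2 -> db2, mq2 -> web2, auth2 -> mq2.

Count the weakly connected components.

1

From api1: component {api1, auth2, db2, mq2, web2, web3}.
That's 1 component.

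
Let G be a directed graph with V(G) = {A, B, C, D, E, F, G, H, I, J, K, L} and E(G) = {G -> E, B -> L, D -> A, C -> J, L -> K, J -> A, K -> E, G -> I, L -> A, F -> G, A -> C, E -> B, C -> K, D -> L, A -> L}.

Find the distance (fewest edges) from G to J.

Distance 0: G.
Distance 1: E, I.
Distance 2: B.
Distance 3: L.
Distance 4: A, K.
Distance 5: C.
Distance 6: J — contains J.

6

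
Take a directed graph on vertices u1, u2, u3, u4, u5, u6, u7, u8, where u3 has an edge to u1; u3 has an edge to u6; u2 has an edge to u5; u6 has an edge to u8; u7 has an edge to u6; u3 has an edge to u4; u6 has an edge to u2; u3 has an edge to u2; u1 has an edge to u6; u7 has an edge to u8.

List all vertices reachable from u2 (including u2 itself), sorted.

Start at u2.
Its neighbours: u5.
Nothing further is reachable.

u2, u5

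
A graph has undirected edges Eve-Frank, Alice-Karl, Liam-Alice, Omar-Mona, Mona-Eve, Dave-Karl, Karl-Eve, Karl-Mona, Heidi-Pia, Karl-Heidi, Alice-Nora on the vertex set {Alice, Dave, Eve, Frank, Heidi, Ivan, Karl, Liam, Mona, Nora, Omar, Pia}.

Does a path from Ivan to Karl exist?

No

Ivan has no edges, so nothing is reachable from it.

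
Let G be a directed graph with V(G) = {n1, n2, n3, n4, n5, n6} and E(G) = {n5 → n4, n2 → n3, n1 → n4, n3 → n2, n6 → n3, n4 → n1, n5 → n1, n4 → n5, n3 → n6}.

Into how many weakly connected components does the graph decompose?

From n1: component {n1, n4, n5}.
From n2: component {n2, n3, n6}.
That's 2 components.

2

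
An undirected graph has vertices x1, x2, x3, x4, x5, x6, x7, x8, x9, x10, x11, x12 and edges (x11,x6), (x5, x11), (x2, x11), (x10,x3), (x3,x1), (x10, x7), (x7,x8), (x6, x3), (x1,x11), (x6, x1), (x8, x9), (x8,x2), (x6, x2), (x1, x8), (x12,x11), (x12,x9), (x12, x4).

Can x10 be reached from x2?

Explore from x2.
Distance 1: reach x6, x8, x11.
Distance 2: reach x1, x3, x5, x7, x9, x12.
Distance 3: reach x4, x10.
Found x10.

Yes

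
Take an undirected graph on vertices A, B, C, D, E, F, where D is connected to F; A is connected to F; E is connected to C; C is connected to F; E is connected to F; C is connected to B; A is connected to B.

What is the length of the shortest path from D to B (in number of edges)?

Distance 0: D.
Distance 1: F.
Distance 2: A, C, E.
Distance 3: B — contains B.

3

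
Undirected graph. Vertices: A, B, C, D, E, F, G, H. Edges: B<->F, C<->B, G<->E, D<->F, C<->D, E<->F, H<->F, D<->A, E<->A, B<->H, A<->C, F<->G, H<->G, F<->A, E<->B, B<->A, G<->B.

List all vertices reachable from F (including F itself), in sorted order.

Start at F.
Its neighbours: A, B, D, E, G, H.
Then their neighbours: C.
Every vertex is now reached.

A, B, C, D, E, F, G, H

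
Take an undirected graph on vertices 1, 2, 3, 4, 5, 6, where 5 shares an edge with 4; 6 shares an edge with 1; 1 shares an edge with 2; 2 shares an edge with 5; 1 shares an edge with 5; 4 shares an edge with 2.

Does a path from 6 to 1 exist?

Explore from 6.
Distance 1: reach 1.
Found 1.

Yes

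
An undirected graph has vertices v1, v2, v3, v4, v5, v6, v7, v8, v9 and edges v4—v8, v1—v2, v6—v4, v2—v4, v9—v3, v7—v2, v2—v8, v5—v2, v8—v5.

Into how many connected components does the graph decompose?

From v1: component {v1, v2, v4, v5, v6, v7, v8}.
From v3: component {v3, v9}.
That's 2 components.

2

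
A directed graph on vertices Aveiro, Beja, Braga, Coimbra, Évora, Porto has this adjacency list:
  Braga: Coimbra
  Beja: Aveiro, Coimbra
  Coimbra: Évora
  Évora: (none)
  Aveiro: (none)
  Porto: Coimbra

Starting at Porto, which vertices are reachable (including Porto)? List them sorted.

Coimbra, Évora, Porto

Start at Porto.
Its neighbours: Coimbra.
Then their neighbours: Évora.
Nothing further is reachable.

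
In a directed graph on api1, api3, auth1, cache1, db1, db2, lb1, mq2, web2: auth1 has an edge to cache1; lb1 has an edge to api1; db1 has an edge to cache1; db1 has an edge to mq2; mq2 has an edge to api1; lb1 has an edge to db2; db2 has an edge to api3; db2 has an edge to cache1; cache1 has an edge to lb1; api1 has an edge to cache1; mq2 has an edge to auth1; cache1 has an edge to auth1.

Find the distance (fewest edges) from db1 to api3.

Distance 0: db1.
Distance 1: cache1, mq2.
Distance 2: api1, auth1, lb1.
Distance 3: db2.
Distance 4: api3 — contains api3.

4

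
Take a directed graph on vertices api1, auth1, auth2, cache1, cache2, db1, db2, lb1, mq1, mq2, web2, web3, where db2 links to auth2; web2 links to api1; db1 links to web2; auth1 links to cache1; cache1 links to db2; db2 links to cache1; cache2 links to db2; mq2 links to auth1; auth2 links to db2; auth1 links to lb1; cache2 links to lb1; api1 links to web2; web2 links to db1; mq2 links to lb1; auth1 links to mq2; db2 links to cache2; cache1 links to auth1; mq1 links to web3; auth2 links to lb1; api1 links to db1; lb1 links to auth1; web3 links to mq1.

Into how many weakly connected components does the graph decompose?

From api1: component {api1, db1, web2}.
From auth1: component {auth1, auth2, cache1, cache2, db2, lb1, mq2}.
From mq1: component {mq1, web3}.
That's 3 components.

3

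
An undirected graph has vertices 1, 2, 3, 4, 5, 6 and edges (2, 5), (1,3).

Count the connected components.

4

From 1: component {1, 3}.
From 2: component {2, 5}.
From 4: component {4}.
From 6: component {6}.
That's 4 components.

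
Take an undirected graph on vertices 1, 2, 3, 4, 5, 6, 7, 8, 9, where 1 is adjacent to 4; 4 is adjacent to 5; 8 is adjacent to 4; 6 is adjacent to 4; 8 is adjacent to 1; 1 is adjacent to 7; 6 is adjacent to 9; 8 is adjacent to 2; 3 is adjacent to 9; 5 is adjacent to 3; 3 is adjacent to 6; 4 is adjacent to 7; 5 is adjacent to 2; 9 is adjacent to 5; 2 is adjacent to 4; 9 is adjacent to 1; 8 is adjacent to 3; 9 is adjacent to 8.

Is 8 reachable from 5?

Yes

Explore from 5.
Distance 1: reach 2, 3, 4, 9.
Distance 2: reach 1, 6, 7, 8.
Found 8.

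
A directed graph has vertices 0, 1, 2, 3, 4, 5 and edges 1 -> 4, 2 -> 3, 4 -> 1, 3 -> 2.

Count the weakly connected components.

From 0: component {0}.
From 1: component {1, 4}.
From 2: component {2, 3}.
From 5: component {5}.
That's 4 components.

4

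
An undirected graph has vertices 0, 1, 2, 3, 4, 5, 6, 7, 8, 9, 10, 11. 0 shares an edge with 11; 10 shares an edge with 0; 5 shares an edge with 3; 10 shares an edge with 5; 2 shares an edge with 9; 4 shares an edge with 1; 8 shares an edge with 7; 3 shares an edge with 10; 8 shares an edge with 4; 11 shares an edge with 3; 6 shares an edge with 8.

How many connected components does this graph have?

From 0: component {0, 3, 5, 10, 11}.
From 1: component {1, 4, 6, 7, 8}.
From 2: component {2, 9}.
That's 3 components.

3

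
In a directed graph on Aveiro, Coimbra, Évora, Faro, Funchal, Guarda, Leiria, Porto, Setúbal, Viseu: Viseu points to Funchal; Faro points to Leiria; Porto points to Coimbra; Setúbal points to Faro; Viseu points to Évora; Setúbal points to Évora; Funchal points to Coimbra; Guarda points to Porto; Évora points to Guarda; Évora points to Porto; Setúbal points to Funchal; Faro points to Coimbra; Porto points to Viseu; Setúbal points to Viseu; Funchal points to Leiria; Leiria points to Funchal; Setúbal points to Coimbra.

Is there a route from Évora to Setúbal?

Explore from Évora.
Distance 1: reach Guarda, Porto.
Distance 2: reach Coimbra, Viseu.
Distance 3: reach Funchal.
Distance 4: reach Leiria.
The search from Évora is exhausted; no directed path reaches Setúbal.

No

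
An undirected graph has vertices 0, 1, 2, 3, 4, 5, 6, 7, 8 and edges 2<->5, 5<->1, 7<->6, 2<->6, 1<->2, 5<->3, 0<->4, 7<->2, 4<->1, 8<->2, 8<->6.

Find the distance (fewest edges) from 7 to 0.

Distance 0: 7.
Distance 1: 2, 6.
Distance 2: 1, 5, 8.
Distance 3: 3, 4.
Distance 4: 0 — contains 0.

4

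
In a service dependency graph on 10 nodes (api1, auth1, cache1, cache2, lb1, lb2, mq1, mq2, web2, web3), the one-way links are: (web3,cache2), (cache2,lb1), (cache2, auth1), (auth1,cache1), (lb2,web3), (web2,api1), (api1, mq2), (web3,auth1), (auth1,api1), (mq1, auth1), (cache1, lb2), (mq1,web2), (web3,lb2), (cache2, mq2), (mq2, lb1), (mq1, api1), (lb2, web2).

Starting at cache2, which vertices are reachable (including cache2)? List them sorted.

Start at cache2.
Its neighbours: auth1, lb1, mq2.
Then their neighbours: api1, cache1.
Then next layer: lb2.
Then next layer: web2, web3.
Nothing further is reachable.

api1, auth1, cache1, cache2, lb1, lb2, mq2, web2, web3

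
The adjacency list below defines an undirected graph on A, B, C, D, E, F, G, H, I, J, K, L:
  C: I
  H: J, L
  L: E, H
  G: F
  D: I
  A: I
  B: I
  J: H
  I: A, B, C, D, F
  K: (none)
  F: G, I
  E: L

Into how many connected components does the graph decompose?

From A: component {A, B, C, D, F, G, I}.
From E: component {E, H, J, L}.
From K: component {K}.
That's 3 components.

3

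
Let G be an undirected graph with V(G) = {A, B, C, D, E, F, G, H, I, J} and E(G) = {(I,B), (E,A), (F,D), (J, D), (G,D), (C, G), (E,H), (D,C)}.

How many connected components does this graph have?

From A: component {A, E, H}.
From B: component {B, I}.
From C: component {C, D, F, G, J}.
That's 3 components.

3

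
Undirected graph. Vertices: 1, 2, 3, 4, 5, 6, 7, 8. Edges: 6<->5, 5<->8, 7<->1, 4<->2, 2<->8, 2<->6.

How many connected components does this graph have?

3

From 1: component {1, 7}.
From 2: component {2, 4, 5, 6, 8}.
From 3: component {3}.
That's 3 components.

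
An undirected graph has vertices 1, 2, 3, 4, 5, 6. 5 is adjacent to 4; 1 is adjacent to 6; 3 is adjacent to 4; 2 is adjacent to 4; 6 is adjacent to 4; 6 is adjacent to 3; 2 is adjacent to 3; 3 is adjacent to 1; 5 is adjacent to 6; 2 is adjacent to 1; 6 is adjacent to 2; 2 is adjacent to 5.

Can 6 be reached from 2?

Explore from 2.
Distance 1: reach 1, 3, 4, 5, 6.
Found 6.

Yes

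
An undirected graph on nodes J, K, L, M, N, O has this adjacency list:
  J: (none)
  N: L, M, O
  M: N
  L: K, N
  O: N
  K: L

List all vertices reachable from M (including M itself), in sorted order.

Start at M.
Its neighbours: N.
Then their neighbours: L, O.
Then next layer: K.
Nothing further is reachable.

K, L, M, N, O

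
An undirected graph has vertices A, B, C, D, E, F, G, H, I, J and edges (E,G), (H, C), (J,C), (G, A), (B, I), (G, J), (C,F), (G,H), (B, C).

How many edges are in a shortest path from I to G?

4

Distance 0: I.
Distance 1: B.
Distance 2: C.
Distance 3: F, H, J.
Distance 4: G — contains G.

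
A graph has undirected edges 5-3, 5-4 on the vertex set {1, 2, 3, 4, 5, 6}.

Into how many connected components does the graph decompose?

4

From 1: component {1}.
From 2: component {2}.
From 3: component {3, 4, 5}.
From 6: component {6}.
That's 4 components.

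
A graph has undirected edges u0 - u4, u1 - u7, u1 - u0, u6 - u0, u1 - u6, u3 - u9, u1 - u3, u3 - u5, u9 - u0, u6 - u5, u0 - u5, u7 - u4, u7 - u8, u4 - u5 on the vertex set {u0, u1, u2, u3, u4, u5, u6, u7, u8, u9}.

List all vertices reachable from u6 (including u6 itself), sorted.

Start at u6.
Its neighbours: u0, u1, u5.
Then their neighbours: u3, u4, u7, u9.
Then next layer: u8.
Nothing further is reachable.

u0, u1, u3, u4, u5, u6, u7, u8, u9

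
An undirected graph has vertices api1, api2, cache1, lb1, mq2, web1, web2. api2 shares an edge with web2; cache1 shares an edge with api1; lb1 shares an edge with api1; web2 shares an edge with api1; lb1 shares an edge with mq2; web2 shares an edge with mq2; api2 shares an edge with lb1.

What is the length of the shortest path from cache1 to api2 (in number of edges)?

3

Distance 0: cache1.
Distance 1: api1.
Distance 2: lb1, web2.
Distance 3: api2, mq2 — contains api2.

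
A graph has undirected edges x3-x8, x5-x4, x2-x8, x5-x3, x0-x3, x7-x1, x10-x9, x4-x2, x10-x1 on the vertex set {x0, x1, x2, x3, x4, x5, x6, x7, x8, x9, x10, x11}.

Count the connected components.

From x0: component {x0, x2, x3, x4, x5, x8}.
From x1: component {x1, x7, x9, x10}.
From x6: component {x6}.
From x11: component {x11}.
That's 4 components.

4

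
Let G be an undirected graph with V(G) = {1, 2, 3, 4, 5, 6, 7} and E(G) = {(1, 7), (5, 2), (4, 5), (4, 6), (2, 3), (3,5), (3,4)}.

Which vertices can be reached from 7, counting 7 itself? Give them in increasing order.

Start at 7.
Its neighbours: 1.
Nothing further is reachable.

1, 7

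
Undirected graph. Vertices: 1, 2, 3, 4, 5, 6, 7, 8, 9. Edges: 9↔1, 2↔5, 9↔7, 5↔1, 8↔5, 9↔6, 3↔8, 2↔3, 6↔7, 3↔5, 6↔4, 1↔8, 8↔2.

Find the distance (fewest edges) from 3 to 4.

5

Distance 0: 3.
Distance 1: 2, 5, 8.
Distance 2: 1.
Distance 3: 9.
Distance 4: 6, 7.
Distance 5: 4 — contains 4.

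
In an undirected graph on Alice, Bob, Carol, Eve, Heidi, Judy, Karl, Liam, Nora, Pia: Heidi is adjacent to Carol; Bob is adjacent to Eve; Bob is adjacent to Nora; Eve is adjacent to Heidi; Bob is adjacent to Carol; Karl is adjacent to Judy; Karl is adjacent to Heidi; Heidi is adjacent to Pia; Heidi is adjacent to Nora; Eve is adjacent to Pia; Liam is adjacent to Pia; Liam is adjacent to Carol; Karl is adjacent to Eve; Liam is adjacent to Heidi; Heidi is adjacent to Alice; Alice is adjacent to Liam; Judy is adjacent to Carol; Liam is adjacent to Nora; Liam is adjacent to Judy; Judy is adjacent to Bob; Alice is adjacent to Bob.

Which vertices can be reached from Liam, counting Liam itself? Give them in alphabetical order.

Start at Liam.
Its neighbours: Alice, Carol, Heidi, Judy, Nora, Pia.
Then their neighbours: Bob, Eve, Karl.
Every vertex is now reached.

Alice, Bob, Carol, Eve, Heidi, Judy, Karl, Liam, Nora, Pia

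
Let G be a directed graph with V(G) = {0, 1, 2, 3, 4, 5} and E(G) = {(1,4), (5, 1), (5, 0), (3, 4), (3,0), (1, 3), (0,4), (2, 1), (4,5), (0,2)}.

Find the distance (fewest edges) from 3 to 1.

Distance 0: 3.
Distance 1: 0, 4.
Distance 2: 2, 5.
Distance 3: 1 — contains 1.

3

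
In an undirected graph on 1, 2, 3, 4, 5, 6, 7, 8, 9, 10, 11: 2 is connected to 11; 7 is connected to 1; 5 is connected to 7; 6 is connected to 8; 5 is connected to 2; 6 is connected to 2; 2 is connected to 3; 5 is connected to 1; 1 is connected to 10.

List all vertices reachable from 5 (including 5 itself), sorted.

1, 2, 3, 5, 6, 7, 8, 10, 11

Start at 5.
Its neighbours: 1, 2, 7.
Then their neighbours: 3, 6, 10, 11.
Then next layer: 8.
Nothing further is reachable.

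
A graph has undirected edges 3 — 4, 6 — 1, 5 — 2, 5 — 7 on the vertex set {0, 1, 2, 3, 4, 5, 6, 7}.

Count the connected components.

4

From 0: component {0}.
From 1: component {1, 6}.
From 2: component {2, 5, 7}.
From 3: component {3, 4}.
That's 4 components.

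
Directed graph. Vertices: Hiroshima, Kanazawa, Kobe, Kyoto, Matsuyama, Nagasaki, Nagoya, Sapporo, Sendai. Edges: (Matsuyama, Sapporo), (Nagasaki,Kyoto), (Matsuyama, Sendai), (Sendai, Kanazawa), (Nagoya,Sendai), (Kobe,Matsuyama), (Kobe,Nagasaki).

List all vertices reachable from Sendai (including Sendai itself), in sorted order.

Kanazawa, Sendai

Start at Sendai.
Its neighbours: Kanazawa.
Nothing further is reachable.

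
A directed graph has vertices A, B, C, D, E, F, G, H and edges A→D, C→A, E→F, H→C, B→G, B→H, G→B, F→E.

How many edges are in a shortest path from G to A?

Distance 0: G.
Distance 1: B.
Distance 2: H.
Distance 3: C.
Distance 4: A — contains A.

4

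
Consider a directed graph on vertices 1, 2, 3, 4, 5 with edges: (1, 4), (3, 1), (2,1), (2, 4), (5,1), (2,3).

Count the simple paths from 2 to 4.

2→1→4
2→3→1→4
2→4

3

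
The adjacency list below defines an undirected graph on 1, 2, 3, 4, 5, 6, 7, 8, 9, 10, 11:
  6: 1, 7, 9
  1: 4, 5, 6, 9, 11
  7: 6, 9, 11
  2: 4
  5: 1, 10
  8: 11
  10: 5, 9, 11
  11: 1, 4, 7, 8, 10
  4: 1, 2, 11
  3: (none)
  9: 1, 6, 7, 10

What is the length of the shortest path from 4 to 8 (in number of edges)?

Distance 0: 4.
Distance 1: 1, 2, 11.
Distance 2: 5, 6, 7, 8, 9, 10 — contains 8.

2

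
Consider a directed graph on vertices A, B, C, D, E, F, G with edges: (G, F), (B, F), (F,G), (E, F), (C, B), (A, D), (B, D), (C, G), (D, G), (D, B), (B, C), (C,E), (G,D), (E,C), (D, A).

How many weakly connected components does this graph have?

1

From A: component {A, B, C, D, E, F, G}.
That's 1 component.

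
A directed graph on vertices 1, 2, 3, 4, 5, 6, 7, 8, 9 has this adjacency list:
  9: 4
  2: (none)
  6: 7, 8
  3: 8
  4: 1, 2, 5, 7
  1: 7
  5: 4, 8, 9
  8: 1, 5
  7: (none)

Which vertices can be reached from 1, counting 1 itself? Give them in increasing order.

1, 7

Start at 1.
Its neighbours: 7.
Nothing further is reachable.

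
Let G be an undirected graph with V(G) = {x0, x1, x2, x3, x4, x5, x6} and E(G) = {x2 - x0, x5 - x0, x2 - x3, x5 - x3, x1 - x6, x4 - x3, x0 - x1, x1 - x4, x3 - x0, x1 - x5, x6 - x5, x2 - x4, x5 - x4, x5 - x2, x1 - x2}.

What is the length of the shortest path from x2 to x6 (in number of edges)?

2

Distance 0: x2.
Distance 1: x0, x1, x3, x4, x5.
Distance 2: x6 — contains x6.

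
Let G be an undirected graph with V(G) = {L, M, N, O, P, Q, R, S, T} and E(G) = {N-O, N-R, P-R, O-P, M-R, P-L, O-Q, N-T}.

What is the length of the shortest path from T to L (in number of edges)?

4

Distance 0: T.
Distance 1: N.
Distance 2: O, R.
Distance 3: M, P, Q.
Distance 4: L — contains L.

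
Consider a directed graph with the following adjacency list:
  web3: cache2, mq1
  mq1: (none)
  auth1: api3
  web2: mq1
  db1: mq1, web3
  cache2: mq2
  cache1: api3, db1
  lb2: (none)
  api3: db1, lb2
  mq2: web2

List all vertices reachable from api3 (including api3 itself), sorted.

api3, cache2, db1, lb2, mq1, mq2, web2, web3

Start at api3.
Its neighbours: db1, lb2.
Then their neighbours: mq1, web3.
Then next layer: cache2.
Then next layer: mq2.
Then next layer: web2.
Nothing further is reachable.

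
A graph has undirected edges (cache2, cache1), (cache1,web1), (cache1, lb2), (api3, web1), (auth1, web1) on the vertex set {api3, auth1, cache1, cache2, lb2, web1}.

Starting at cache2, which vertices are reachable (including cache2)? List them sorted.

Start at cache2.
Its neighbours: cache1.
Then their neighbours: lb2, web1.
Then next layer: api3, auth1.
Every vertex is now reached.

api3, auth1, cache1, cache2, lb2, web1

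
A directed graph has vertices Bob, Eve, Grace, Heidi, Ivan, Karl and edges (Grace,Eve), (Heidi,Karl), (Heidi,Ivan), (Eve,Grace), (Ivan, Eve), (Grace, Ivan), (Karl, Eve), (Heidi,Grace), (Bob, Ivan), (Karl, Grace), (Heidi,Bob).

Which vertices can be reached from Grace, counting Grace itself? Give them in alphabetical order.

Eve, Grace, Ivan

Start at Grace.
Its neighbours: Eve, Ivan.
Nothing further is reachable.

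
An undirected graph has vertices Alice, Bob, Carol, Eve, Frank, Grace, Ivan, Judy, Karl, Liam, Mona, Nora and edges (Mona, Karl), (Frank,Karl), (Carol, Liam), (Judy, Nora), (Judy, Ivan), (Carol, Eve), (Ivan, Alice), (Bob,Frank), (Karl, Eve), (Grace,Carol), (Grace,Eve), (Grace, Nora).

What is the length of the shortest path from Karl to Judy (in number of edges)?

4

Distance 0: Karl.
Distance 1: Eve, Frank, Mona.
Distance 2: Bob, Carol, Grace.
Distance 3: Liam, Nora.
Distance 4: Judy — contains Judy.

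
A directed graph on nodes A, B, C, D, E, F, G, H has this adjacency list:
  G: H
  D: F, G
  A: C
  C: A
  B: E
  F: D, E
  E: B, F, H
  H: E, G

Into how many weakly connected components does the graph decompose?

2

From A: component {A, C}.
From B: component {B, D, E, F, G, H}.
That's 2 components.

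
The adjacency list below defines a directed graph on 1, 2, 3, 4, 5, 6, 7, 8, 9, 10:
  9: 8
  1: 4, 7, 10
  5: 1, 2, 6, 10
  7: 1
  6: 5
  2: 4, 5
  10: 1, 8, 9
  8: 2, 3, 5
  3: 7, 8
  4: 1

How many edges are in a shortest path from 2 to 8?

3

Distance 0: 2.
Distance 1: 4, 5.
Distance 2: 1, 6, 10.
Distance 3: 7, 8, 9 — contains 8.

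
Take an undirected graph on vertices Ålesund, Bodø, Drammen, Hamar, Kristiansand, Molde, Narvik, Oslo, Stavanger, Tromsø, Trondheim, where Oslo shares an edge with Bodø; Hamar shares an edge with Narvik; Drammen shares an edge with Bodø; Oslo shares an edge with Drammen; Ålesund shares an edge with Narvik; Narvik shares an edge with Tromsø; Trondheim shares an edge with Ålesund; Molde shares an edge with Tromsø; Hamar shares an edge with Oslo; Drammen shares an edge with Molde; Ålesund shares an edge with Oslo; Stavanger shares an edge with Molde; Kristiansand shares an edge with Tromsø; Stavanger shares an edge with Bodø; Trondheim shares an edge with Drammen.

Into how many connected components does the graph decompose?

From Ålesund: component {Ålesund, Bodø, Drammen, Hamar, Kristiansand, Molde, Narvik, Oslo, Stavanger, Tromsø, Trondheim}.
That's 1 component.

1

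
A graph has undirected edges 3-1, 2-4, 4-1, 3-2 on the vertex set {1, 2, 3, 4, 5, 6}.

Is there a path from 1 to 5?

No

Explore from 1.
Distance 1: reach 3, 4.
Distance 2: reach 2.
The search is exhausted without reaching 5; it lies in a different component.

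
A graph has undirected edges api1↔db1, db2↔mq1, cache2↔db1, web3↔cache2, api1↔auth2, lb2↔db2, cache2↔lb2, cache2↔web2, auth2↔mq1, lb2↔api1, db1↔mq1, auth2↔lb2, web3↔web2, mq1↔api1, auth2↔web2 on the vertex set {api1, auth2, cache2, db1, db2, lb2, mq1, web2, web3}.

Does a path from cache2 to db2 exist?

Explore from cache2.
Distance 1: reach db1, lb2, web2, web3.
Distance 2: reach api1, auth2, db2, mq1.
Found db2.

Yes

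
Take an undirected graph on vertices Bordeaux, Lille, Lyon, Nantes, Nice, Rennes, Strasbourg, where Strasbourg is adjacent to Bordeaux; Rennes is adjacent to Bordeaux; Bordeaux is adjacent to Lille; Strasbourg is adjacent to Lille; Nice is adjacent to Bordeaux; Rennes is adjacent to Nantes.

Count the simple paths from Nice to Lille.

2

Nice–Bordeaux–Lille
Nice–Bordeaux–Strasbourg–Lille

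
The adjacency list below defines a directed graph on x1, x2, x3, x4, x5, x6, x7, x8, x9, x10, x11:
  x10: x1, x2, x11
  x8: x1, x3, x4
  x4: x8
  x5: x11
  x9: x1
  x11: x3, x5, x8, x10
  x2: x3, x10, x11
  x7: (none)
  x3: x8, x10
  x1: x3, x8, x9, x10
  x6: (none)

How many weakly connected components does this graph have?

From x1: component {x1, x2, x3, x4, x5, x8, x9, x10, x11}.
From x6: component {x6}.
From x7: component {x7}.
That's 3 components.

3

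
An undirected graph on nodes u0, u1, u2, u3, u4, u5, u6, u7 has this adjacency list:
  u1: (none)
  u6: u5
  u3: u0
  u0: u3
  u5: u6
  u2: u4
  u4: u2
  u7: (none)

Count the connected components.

5

From u0: component {u0, u3}.
From u1: component {u1}.
From u2: component {u2, u4}.
From u5: component {u5, u6}.
From u7: component {u7}.
That's 5 components.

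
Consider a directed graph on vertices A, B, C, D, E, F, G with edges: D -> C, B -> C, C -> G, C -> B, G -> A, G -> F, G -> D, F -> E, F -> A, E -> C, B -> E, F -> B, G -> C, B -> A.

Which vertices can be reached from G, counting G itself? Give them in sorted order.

Start at G.
Its neighbours: A, C, D, F.
Then their neighbours: B, E.
Every vertex is now reached.

A, B, C, D, E, F, G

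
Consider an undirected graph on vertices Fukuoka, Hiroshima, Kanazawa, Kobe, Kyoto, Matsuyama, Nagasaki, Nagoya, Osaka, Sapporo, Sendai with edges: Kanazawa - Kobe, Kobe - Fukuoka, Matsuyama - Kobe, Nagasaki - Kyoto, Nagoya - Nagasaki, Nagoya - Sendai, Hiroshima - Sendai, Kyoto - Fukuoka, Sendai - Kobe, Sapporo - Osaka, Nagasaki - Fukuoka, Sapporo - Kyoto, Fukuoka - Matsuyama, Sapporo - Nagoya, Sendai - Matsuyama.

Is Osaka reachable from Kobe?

Explore from Kobe.
Distance 1: reach Fukuoka, Kanazawa, Matsuyama, Sendai.
Distance 2: reach Hiroshima, Kyoto, Nagasaki, Nagoya.
Distance 3: reach Sapporo.
Distance 4: reach Osaka.
Found Osaka.

Yes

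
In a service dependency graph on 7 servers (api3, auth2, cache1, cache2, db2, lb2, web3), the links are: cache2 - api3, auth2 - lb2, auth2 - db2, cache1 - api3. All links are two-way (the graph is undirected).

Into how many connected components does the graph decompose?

3

From api3: component {api3, cache1, cache2}.
From auth2: component {auth2, db2, lb2}.
From web3: component {web3}.
That's 3 components.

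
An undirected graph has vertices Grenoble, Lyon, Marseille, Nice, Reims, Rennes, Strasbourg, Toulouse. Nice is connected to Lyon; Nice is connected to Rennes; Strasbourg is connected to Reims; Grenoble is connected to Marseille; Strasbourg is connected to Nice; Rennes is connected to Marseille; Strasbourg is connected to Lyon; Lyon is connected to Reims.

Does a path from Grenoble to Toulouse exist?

Explore from Grenoble.
Distance 1: reach Marseille.
Distance 2: reach Rennes.
Distance 3: reach Nice.
Distance 4: reach Lyon, Strasbourg.
Distance 5: reach Reims.
The search is exhausted without reaching Toulouse; it lies in a different component.

No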